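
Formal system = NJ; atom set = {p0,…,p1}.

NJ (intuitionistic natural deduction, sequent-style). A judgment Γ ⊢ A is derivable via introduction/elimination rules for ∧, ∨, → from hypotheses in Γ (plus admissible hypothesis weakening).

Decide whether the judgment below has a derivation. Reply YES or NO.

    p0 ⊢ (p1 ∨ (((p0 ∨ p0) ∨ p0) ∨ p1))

Derivation trace:
[∨I₂] p0 ⊢ (p1 ∨ (((p0 ∨ p0) ∨ p0) ∨ p1))
  [∨I₁] p0 ⊢ (((p0 ∨ p0) ∨ p0) ∨ p1)
    [∨I₁] p0 ⊢ ((p0 ∨ p0) ∨ p0)
      [∨I₂] p0 ⊢ (p0 ∨ p0)
        [Ax] p0 ⊢ p0

Result: YES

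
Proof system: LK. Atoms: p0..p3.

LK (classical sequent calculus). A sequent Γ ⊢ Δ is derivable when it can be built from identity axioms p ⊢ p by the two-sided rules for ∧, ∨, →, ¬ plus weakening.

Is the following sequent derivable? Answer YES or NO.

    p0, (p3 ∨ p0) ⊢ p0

Derivation (root first):
[∨L] p0, (p3 ∨ p0) ⊢ p0
  [WL] p0, p3 ⊢ p0
    [Ax] p0 ⊢ p0
  [Ax] p0 ⊢ p0

Result: YES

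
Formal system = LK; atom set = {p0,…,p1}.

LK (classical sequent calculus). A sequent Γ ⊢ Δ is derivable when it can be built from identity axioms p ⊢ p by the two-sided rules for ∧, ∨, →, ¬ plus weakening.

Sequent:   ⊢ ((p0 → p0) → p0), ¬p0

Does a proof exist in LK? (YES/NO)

Derivation (root first):
[¬R]  ⊢ ((p0 → p0) → p0), ¬p0
  [→R] p0 ⊢ ((p0 → p0) → p0)
    [→L] p0, (p0 → p0) ⊢ p0
      [Ax] p0 ⊢ p0
      [Ax] p0 ⊢ p0

Result: YES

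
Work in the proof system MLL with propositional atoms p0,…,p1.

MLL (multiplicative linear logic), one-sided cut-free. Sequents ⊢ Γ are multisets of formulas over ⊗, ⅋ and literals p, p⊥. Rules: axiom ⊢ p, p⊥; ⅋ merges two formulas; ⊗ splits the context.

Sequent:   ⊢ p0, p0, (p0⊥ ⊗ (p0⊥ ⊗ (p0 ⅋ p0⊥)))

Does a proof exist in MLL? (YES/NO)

Proof tree:
[⊗]  ⊢ p0, p0, (p0⊥ ⊗ (p0⊥ ⊗ (p0 ⅋ p0⊥)))
  [Ax]  ⊢ p0, p0⊥
  [⊗]  ⊢ p0, (p0⊥ ⊗ (p0 ⅋ p0⊥))
    [Ax]  ⊢ p0, p0⊥
    [⅋]  ⊢ (p0 ⅋ p0⊥)
      [Ax]  ⊢ p0, p0⊥

Result: YES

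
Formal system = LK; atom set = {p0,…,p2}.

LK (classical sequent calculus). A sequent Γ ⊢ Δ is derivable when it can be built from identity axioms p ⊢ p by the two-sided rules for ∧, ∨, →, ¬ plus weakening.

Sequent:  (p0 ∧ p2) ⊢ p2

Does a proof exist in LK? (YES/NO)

Derivation (root first):
[∧L] (p0 ∧ p2) ⊢ p2
  [WL] p2, p0 ⊢ p2
    [Ax] p2 ⊢ p2

Result: YES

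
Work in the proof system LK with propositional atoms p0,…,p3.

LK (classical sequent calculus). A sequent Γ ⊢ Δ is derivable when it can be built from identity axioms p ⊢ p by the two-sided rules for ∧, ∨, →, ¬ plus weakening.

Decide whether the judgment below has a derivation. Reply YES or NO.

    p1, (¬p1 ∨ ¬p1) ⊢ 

Proof tree:
[∨L] p1, (¬p1 ∨ ¬p1) ⊢ 
  [¬L] p1, ¬p1 ⊢ 
    [Ax] p1 ⊢ p1
  [¬L] p1, ¬p1 ⊢ 
    [Ax] p1 ⊢ p1

Result: YES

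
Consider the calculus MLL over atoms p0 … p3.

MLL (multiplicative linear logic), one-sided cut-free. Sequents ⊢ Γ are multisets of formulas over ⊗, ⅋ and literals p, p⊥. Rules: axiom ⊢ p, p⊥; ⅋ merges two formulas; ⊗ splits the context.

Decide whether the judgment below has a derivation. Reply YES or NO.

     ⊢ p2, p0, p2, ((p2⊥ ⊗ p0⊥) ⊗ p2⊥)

Derivation trace:
[⊗]  ⊢ p2, p0, p2, ((p2⊥ ⊗ p0⊥) ⊗ p2⊥)
  [⊗]  ⊢ p2, p0, (p2⊥ ⊗ p0⊥)
    [Ax]  ⊢ p2, p2⊥
    [Ax]  ⊢ p0, p0⊥
  [Ax]  ⊢ p2, p2⊥

Result: YES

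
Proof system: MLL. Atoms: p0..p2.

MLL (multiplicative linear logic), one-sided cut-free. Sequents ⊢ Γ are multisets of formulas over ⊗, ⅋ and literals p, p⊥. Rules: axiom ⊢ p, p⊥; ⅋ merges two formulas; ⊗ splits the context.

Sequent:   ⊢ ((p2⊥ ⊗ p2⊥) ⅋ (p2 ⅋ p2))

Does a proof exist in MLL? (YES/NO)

Proof tree:
[⅋]  ⊢ ((p2⊥ ⊗ p2⊥) ⅋ (p2 ⅋ p2))
  [⅋]  ⊢ (p2⊥ ⊗ p2⊥), (p2 ⅋ p2)
    [⊗]  ⊢ p2, p2, (p2⊥ ⊗ p2⊥)
      [Ax]  ⊢ p2, p2⊥
      [Ax]  ⊢ p2, p2⊥

Result: YES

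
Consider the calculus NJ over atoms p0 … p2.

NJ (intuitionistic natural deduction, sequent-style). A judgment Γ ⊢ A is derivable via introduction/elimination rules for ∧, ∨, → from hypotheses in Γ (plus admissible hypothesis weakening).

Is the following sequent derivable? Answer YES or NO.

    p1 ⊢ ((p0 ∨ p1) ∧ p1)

Derivation trace:
[∧I] p1 ⊢ ((p0 ∨ p1) ∧ p1)
  [∨I₂] p1 ⊢ (p0 ∨ p1)
    [Ax] p1 ⊢ p1
  [Ax] p1 ⊢ p1

Result: YES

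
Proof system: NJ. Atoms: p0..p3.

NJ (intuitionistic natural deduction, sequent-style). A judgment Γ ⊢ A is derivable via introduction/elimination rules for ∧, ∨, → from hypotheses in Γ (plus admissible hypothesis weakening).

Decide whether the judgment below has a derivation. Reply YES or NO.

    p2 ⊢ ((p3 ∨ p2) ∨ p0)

Derivation trace:
[∨I₁] p2 ⊢ ((p3 ∨ p2) ∨ p0)
  [∨I₂] p2 ⊢ (p3 ∨ p2)
    [Ax] p2 ⊢ p2

Result: YES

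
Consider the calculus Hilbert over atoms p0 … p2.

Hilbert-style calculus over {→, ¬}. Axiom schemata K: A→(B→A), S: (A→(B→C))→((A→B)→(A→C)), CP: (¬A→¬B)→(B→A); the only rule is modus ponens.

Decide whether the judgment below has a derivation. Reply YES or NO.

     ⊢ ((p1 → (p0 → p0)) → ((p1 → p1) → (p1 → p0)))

Search for a countermodel by truth-table:
  v=000: Γ:[] Δ:[((p1 → (p0 → p0)) → ((p1 → p1) → (p1 → p0)))=T] refutes=False
  v=001: Γ:[] Δ:[((p1 → (p0 → p0)) → ((p1 → p1) → (p1 → p0)))=T] refutes=False
  v=010: Γ:[] Δ:[((p1 → (p0 → p0)) → ((p1 → p1) → (p1 → p0)))=F] refutes=True  ← countermodel

Result: NO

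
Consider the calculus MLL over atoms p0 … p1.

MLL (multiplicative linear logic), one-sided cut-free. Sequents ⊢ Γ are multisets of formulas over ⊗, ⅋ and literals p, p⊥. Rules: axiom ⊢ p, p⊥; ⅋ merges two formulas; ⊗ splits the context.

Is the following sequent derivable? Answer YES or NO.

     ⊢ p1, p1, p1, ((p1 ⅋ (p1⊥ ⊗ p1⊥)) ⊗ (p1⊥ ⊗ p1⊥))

Proof tree:
[⊗]  ⊢ p1, p1, p1, ((p1 ⅋ (p1⊥ ⊗ p1⊥)) ⊗ (p1⊥ ⊗ p1⊥))
  [⅋]  ⊢ p1, (p1 ⅋ (p1⊥ ⊗ p1⊥))
    [⊗]  ⊢ p1, p1, (p1⊥ ⊗ p1⊥)
      [Ax]  ⊢ p1, p1⊥
      [Ax]  ⊢ p1, p1⊥
  [⊗]  ⊢ p1, p1, (p1⊥ ⊗ p1⊥)
    [Ax]  ⊢ p1, p1⊥
    [Ax]  ⊢ p1, p1⊥

Result: YES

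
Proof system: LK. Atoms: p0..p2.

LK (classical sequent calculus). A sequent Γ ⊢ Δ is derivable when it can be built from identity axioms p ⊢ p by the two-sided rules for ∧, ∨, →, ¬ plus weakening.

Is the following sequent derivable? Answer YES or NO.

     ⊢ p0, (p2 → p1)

Enumerate valuations to refute Γ ⊢ Δ:
  v=000: Γ:[] Δ:[p0=F, (p2 → p1)=T] refutes=False
  v=001: Γ:[] Δ:[p0=F, (p2 → p1)=F] refutes=True  ← countermodel

Result: NO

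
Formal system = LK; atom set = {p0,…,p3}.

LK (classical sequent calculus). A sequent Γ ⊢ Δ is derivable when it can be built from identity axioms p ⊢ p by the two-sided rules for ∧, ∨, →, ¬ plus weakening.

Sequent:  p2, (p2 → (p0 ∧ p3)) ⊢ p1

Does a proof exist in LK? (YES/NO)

Truth-table refutation:
  v=0000: Γ:[p2=F, (p2 → (p0 ∧ p3))=T] Δ:[p1=F] refutes=False
  v=0001: Γ:[p2=F, (p2 → (p0 ∧ p3))=T] Δ:[p1=F] refutes=False
  v=0010: Γ:[p2=T, (p2 → (p0 ∧ p3))=F] Δ:[p1=F] refutes=False
  v=0011: Γ:[p2=T, (p2 → (p0 ∧ p3))=F] Δ:[p1=F] refutes=False
  v=0100: Γ:[p2=F, (p2 → (p0 ∧ p3))=T] Δ:[p1=T] refutes=False
  v=0101: Γ:[p2=F, (p2 → (p0 ∧ p3))=T] Δ:[p1=T] refutes=False
  v=0110: Γ:[p2=T, (p2 → (p0 ∧ p3))=F] Δ:[p1=T] refutes=False
  v=0111: Γ:[p2=T, (p2 → (p0 ∧ p3))=F] Δ:[p1=T] refutes=False
  v=1000: Γ:[p2=F, (p2 → (p0 ∧ p3))=T] Δ:[p1=F] refutes=False
  v=1001: Γ:[p2=F, (p2 → (p0 ∧ p3))=T] Δ:[p1=F] refutes=False
  v=1010: Γ:[p2=T, (p2 → (p0 ∧ p3))=F] Δ:[p1=F] refutes=False
  v=1011: Γ:[p2=T, (p2 → (p0 ∧ p3))=T] Δ:[p1=F] refutes=True  ← countermodel

Result: NO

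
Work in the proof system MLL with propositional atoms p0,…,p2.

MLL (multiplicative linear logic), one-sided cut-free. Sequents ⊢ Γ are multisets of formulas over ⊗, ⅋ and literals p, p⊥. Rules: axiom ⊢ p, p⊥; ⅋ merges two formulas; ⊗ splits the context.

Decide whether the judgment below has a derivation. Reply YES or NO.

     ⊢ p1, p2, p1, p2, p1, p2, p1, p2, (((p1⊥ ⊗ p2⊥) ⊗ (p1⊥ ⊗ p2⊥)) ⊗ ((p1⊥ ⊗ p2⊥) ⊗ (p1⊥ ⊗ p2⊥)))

Derivation trace:
[⊗]  ⊢ p1, p2, p1, p2, p1, p2, p1, p2, (((p1⊥ ⊗ p2⊥) ⊗ (p1⊥ ⊗ p2⊥)) ⊗ ((p1⊥ ⊗ p2⊥) ⊗ (p1⊥ ⊗ p2⊥)))
  [⊗]  ⊢ p1, p2, p1, p2, ((p1⊥ ⊗ p2⊥) ⊗ (p1⊥ ⊗ p2⊥))
    [⊗]  ⊢ p1, p2, (p1⊥ ⊗ p2⊥)
      [Ax]  ⊢ p1, p1⊥
      [Ax]  ⊢ p2, p2⊥
    [⊗]  ⊢ p1, p2, (p1⊥ ⊗ p2⊥)
      [Ax]  ⊢ p1, p1⊥
      [Ax]  ⊢ p2, p2⊥
  [⊗]  ⊢ p1, p2, p1, p2, ((p1⊥ ⊗ p2⊥) ⊗ (p1⊥ ⊗ p2⊥))
    [⊗]  ⊢ p1, p2, (p1⊥ ⊗ p2⊥)
      [Ax]  ⊢ p1, p1⊥
      [Ax]  ⊢ p2, p2⊥
    [⊗]  ⊢ p1, p2, (p1⊥ ⊗ p2⊥)
      [Ax]  ⊢ p1, p1⊥
      [Ax]  ⊢ p2, p2⊥

Result: YES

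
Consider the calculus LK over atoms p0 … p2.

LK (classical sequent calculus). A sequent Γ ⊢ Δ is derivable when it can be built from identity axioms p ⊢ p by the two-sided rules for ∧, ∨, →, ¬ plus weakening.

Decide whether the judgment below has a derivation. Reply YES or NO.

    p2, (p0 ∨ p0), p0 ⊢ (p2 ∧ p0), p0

Derivation trace:
[WL] p2, (p0 ∨ p0), p0 ⊢ (p2 ∧ p0), p0
  [∨L] p2, (p0 ∨ p0) ⊢ (p2 ∧ p0), p0
    [∧R] p2, p0 ⊢ (p2 ∧ p0)
      [Ax] p2 ⊢ p2
      [Ax] p0 ⊢ p0
    [Ax] p0 ⊢ p0

Result: YES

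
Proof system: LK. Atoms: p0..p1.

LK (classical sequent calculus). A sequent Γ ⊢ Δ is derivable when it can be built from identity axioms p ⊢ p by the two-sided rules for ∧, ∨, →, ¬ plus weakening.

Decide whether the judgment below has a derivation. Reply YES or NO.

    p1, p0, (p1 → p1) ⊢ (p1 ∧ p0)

Derivation trace:
[∧R] p1, p0, (p1 → p1) ⊢ (p1 ∧ p0)
  [→L] p1, (p1 → p1) ⊢ p1
    [Ax] p1 ⊢ p1
    [Ax] p1 ⊢ p1
  [Ax] p0 ⊢ p0

Result: YES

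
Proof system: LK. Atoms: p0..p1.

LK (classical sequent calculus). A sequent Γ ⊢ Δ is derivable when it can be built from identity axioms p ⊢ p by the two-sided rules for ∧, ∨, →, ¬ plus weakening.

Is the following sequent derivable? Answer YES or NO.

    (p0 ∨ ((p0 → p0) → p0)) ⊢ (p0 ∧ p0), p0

Derivation (root first):
[∨L] (p0 ∨ ((p0 → p0) → p0)) ⊢ (p0 ∧ p0), p0
  [Ax] p0 ⊢ p0
  [→L] ((p0 → p0) → p0) ⊢ (p0 ∧ p0)
    [→R]  ⊢ (p0 → p0)
      [Ax] p0 ⊢ p0
    [∧R] p0 ⊢ (p0 ∧ p0)
      [Ax] p0 ⊢ p0
      [Ax] p0 ⊢ p0

Result: YES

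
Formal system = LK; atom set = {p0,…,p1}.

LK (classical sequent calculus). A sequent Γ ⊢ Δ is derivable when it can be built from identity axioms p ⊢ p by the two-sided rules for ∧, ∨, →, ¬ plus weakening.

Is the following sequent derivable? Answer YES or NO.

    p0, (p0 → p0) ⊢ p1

Enumerate valuations to refute Γ ⊢ Δ:
  v=00: Γ:[p0=F, (p0 → p0)=T] Δ:[p1=F] refutes=False
  v=01: Γ:[p0=F, (p0 → p0)=T] Δ:[p1=T] refutes=False
  v=10: Γ:[p0=T, (p0 → p0)=T] Δ:[p1=F] refutes=True  ← countermodel

Result: NO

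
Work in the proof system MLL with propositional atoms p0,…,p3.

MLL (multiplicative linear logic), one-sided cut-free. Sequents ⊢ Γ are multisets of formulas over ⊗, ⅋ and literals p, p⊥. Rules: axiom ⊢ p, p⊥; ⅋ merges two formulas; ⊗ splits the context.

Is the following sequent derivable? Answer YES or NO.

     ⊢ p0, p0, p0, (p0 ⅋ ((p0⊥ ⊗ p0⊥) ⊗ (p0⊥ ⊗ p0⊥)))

Derivation trace:
[⅋]  ⊢ p0, p0, p0, (p0 ⅋ ((p0⊥ ⊗ p0⊥) ⊗ (p0⊥ ⊗ p0⊥)))
  [⊗]  ⊢ p0, p0, p0, p0, ((p0⊥ ⊗ p0⊥) ⊗ (p0⊥ ⊗ p0⊥))
    [⊗]  ⊢ p0, p0, (p0⊥ ⊗ p0⊥)
      [Ax]  ⊢ p0, p0⊥
      [Ax]  ⊢ p0, p0⊥
    [⊗]  ⊢ p0, p0, (p0⊥ ⊗ p0⊥)
      [Ax]  ⊢ p0, p0⊥
      [Ax]  ⊢ p0, p0⊥

Result: YES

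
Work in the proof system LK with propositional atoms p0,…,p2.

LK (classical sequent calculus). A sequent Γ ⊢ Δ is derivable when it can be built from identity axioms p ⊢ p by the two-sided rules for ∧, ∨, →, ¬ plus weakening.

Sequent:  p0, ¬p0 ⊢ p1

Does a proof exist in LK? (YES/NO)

Proof tree:
[¬L] p0, ¬p0 ⊢ p1
  [WR] p0 ⊢ p0, p1
    [Ax] p0 ⊢ p0

Result: YES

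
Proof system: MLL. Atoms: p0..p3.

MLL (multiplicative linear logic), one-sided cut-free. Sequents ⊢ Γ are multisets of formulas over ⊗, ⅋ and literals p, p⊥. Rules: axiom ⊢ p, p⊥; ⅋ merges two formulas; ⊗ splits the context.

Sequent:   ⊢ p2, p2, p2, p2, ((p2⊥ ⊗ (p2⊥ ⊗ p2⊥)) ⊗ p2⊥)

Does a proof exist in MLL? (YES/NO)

Derivation trace:
[⊗]  ⊢ p2, p2, p2, p2, ((p2⊥ ⊗ (p2⊥ ⊗ p2⊥)) ⊗ p2⊥)
  [⊗]  ⊢ p2, p2, p2, (p2⊥ ⊗ (p2⊥ ⊗ p2⊥))
    [Ax]  ⊢ p2, p2⊥
    [⊗]  ⊢ p2, p2, (p2⊥ ⊗ p2⊥)
      [Ax]  ⊢ p2, p2⊥
      [Ax]  ⊢ p2, p2⊥
  [Ax]  ⊢ p2, p2⊥

Result: YES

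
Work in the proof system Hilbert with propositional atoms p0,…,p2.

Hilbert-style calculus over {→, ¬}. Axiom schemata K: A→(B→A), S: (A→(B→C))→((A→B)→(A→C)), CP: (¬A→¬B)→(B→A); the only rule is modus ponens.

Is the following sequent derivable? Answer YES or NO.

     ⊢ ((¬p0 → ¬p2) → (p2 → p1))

Truth-table refutation:
  v=000: Γ:[] Δ:[((¬p0 → ¬p2) → (p2 → p1))=T] refutes=False
  v=001: Γ:[] Δ:[((¬p0 → ¬p2) → (p2 → p1))=T] refutes=False
  v=010: Γ:[] Δ:[((¬p0 → ¬p2) → (p2 → p1))=T] refutes=False
  v=011: Γ:[] Δ:[((¬p0 → ¬p2) → (p2 → p1))=T] refutes=False
  v=100: Γ:[] Δ:[((¬p0 → ¬p2) → (p2 → p1))=T] refutes=False
  v=101: Γ:[] Δ:[((¬p0 → ¬p2) → (p2 → p1))=F] refutes=True  ← countermodel

Result: NO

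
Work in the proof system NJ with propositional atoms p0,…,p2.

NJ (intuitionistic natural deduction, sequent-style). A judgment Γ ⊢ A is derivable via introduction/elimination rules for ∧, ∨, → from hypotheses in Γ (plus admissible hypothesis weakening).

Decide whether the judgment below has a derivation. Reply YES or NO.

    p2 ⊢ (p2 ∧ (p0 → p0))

Derivation (root first):
[∧I] p2 ⊢ (p2 ∧ (p0 → p0))
  [Ax] p2 ⊢ p2
  [→I]  ⊢ (p0 → p0)
    [Ax] p0 ⊢ p0

Result: YES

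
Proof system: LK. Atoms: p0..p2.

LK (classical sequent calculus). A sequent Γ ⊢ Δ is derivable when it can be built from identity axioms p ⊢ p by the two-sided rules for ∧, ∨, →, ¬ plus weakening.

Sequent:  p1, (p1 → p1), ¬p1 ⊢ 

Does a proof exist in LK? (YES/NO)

Derivation (root first):
[¬L] p1, (p1 → p1), ¬p1 ⊢ 
  [→L] p1, (p1 → p1) ⊢ p1
    [Ax] p1 ⊢ p1
    [Ax] p1 ⊢ p1

Result: YES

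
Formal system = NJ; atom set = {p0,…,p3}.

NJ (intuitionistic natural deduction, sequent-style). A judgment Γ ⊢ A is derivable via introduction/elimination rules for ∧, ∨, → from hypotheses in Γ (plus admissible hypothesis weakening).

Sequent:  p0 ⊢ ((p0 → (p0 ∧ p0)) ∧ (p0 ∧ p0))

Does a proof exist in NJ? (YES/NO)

Derivation (root first):
[∧I] p0 ⊢ ((p0 → (p0 ∧ p0)) ∧ (p0 ∧ p0))
  [→I]  ⊢ (p0 → (p0 ∧ p0))
    [∧I] p0 ⊢ (p0 ∧ p0)
      [Ax] p0 ⊢ p0
      [Ax] p0 ⊢ p0
  [∧I] p0 ⊢ (p0 ∧ p0)
    [Ax] p0 ⊢ p0
    [Ax] p0 ⊢ p0

Result: YES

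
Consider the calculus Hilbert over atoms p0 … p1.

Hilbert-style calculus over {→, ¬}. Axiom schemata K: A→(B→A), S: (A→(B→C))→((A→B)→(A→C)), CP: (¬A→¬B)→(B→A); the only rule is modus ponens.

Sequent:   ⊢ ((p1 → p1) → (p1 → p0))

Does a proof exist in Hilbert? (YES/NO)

Truth-table refutation:
  v=00: Γ:[] Δ:[((p1 → p1) → (p1 → p0))=T] refutes=False
  v=01: Γ:[] Δ:[((p1 → p1) → (p1 → p0))=F] refutes=True  ← countermodel

Result: NO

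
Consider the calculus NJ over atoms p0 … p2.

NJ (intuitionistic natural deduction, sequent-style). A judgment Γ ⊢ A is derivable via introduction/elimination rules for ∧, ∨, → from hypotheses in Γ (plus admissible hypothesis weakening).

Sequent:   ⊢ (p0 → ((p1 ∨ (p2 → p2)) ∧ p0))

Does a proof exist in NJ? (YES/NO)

Proof tree:
[→I]  ⊢ (p0 → ((p1 ∨ (p2 → p2)) ∧ p0))
  [∧I] p0 ⊢ ((p1 ∨ (p2 → p2)) ∧ p0)
    [∨I₂]  ⊢ (p1 ∨ (p2 → p2))
      [→I]  ⊢ (p2 → p2)
        [Ax] p2 ⊢ p2
    [Ax] p0 ⊢ p0

Result: YES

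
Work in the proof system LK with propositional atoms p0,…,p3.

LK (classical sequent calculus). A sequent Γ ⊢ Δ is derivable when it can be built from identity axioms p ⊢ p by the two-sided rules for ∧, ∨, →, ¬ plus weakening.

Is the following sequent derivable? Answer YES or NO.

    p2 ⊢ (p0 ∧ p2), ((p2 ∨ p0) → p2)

Derivation (root first):
[→R] p2 ⊢ (p0 ∧ p2), ((p2 ∨ p0) → p2)
  [∧R] (p2 ∨ p0), p2 ⊢ p2, (p0 ∧ p2)
    [∨L] (p2 ∨ p0) ⊢ p2, p0
      [Ax] p2 ⊢ p2
      [Ax] p0 ⊢ p0
    [Ax] p2 ⊢ p2

Result: YES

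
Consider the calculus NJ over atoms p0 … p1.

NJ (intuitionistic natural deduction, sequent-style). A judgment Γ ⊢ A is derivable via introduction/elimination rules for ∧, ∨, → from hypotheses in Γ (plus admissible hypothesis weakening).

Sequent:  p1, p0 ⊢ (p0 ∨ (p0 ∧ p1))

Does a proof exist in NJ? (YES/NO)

Proof tree:
[∨I₂] p1, p0 ⊢ (p0 ∨ (p0 ∧ p1))
  [∧I] p1, p0 ⊢ (p0 ∧ p1)
    [Ax] p0 ⊢ p0
    [Ax] p1 ⊢ p1

Result: YES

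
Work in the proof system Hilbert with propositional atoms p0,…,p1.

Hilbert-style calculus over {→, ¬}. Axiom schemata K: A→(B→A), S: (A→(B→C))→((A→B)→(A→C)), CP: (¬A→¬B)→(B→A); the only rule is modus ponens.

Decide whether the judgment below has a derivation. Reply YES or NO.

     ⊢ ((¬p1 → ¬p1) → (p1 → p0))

Enumerate valuations to refute Γ ⊢ Δ:
  v=00: Γ:[] Δ:[((¬p1 → ¬p1) → (p1 → p0))=T] refutes=False
  v=01: Γ:[] Δ:[((¬p1 → ¬p1) → (p1 → p0))=F] refutes=True  ← countermodel

Result: NO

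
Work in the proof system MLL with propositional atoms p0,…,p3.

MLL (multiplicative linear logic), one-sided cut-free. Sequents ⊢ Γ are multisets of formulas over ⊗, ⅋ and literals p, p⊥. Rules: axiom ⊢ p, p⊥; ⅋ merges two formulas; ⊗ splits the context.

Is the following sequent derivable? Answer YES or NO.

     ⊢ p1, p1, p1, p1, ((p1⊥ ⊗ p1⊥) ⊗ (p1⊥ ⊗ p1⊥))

Derivation (root first):
[⊗]  ⊢ p1, p1, p1, p1, ((p1⊥ ⊗ p1⊥) ⊗ (p1⊥ ⊗ p1⊥))
  [⊗]  ⊢ p1, p1, (p1⊥ ⊗ p1⊥)
    [Ax]  ⊢ p1, p1⊥
    [Ax]  ⊢ p1, p1⊥
  [⊗]  ⊢ p1, p1, (p1⊥ ⊗ p1⊥)
    [Ax]  ⊢ p1, p1⊥
    [Ax]  ⊢ p1, p1⊥

Result: YES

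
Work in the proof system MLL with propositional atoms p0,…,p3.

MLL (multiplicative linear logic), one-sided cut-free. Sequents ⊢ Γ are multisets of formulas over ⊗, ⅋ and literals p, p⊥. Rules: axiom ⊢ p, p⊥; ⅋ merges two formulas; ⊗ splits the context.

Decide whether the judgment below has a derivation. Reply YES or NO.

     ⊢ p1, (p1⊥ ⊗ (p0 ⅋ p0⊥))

Derivation trace:
[⊗]  ⊢ p1, (p1⊥ ⊗ (p0 ⅋ p0⊥))
  [Ax]  ⊢ p1, p1⊥
  [⅋]  ⊢ (p0 ⅋ p0⊥)
    [Ax]  ⊢ p0, p0⊥

Result: YES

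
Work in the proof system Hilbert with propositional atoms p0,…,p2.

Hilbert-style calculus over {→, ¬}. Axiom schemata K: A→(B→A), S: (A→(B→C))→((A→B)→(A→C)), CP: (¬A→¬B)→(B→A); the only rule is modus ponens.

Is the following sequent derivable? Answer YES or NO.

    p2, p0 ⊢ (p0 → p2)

Proof tree:
[MP] p2, p0 ⊢ (p0 → p2)
  [K]  ⊢ (p2 → (p0 → p2))
  [MP] p2, p0 ⊢ p2
    [MP] p2 ⊢ (p0 → p2)
      [K]  ⊢ (p2 → (p0 → p2))
      [Hyp] p2 ⊢ p2
    [Hyp] p0 ⊢ p0

Result: YES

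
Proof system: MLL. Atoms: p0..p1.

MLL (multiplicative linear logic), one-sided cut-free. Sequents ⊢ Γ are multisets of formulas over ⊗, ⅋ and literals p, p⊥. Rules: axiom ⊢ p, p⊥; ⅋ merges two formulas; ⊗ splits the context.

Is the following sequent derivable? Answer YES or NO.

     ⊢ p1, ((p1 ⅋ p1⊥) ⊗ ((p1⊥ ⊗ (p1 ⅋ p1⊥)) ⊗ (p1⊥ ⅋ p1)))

Derivation (root first):
[⊗]  ⊢ p1, ((p1 ⅋ p1⊥) ⊗ ((p1⊥ ⊗ (p1 ⅋ p1⊥)) ⊗ (p1⊥ ⅋ p1)))
  [⅋]  ⊢ (p1 ⅋ p1⊥)
    [Ax]  ⊢ p1, p1⊥
  [⊗]  ⊢ p1, ((p1⊥ ⊗ (p1 ⅋ p1⊥)) ⊗ (p1⊥ ⅋ p1))
    [⊗]  ⊢ p1, (p1⊥ ⊗ (p1 ⅋ p1⊥))
      [Ax]  ⊢ p1, p1⊥
      [⅋]  ⊢ (p1 ⅋ p1⊥)
        [Ax]  ⊢ p1, p1⊥
    [⅋]  ⊢ (p1⊥ ⅋ p1)
      [Ax]  ⊢ p1, p1⊥

Result: YES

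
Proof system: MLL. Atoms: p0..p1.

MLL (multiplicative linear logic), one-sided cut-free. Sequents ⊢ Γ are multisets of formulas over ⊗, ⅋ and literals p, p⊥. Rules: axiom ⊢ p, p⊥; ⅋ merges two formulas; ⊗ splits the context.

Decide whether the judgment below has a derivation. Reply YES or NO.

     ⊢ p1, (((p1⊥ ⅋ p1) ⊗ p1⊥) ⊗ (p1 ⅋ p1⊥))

Derivation trace:
[⊗]  ⊢ p1, (((p1⊥ ⅋ p1) ⊗ p1⊥) ⊗ (p1 ⅋ p1⊥))
  [⊗]  ⊢ p1, ((p1⊥ ⅋ p1) ⊗ p1⊥)
    [⅋]  ⊢ (p1⊥ ⅋ p1)
      [Ax]  ⊢ p1, p1⊥
    [Ax]  ⊢ p1, p1⊥
  [⅋]  ⊢ (p1 ⅋ p1⊥)
    [Ax]  ⊢ p1, p1⊥

Result: YES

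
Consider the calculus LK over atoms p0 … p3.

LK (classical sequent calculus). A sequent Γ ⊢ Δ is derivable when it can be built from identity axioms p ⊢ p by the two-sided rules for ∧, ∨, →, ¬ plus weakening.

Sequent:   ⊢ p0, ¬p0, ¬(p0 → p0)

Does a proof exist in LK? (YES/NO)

Derivation trace:
[¬R]  ⊢ p0, ¬p0, ¬(p0 → p0)
  [¬R] (p0 → p0) ⊢ p0, ¬p0
    [→L] p0, (p0 → p0) ⊢ p0
      [Ax] p0 ⊢ p0
      [Ax] p0 ⊢ p0

Result: YES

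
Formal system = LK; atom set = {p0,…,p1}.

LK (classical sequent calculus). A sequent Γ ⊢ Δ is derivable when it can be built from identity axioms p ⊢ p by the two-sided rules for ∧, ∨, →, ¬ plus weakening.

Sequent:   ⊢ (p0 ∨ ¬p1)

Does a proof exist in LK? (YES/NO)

Search for a countermodel by truth-table:
  v=00: Γ:[] Δ:[(p0 ∨ ¬p1)=T] refutes=False
  v=01: Γ:[] Δ:[(p0 ∨ ¬p1)=F] refutes=True  ← countermodel

Result: NO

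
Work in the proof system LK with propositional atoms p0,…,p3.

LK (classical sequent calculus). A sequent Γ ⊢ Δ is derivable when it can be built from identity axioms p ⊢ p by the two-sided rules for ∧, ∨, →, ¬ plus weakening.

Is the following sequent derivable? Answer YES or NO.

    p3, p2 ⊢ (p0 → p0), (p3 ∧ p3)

Derivation (root first):
[WL] p3, p2 ⊢ (p0 → p0), (p3 ∧ p3)
  [∧R] p3 ⊢ (p0 → p0), (p3 ∧ p3)
    [Ax] p3 ⊢ p3
    [WR]  ⊢ (p0 → p0), p3
      [→R]  ⊢ (p0 → p0)
        [Ax] p0 ⊢ p0

Result: YES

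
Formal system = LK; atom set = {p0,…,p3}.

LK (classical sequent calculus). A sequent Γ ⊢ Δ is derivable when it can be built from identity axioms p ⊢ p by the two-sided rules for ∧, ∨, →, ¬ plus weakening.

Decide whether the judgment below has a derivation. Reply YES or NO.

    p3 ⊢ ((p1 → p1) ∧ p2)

Search for a countermodel by truth-table:
  v=0000: Γ:[p3=F] Δ:[((p1 → p1) ∧ p2)=F] refutes=False
  v=0001: Γ:[p3=T] Δ:[((p1 → p1) ∧ p2)=F] refutes=True  ← countermodel

Result: NO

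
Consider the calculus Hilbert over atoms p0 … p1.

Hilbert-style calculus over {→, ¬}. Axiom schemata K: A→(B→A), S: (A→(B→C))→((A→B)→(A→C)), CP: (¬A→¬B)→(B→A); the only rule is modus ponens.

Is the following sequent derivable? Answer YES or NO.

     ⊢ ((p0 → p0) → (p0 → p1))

Truth-table refutation:
  v=00: Γ:[] Δ:[((p0 → p0) → (p0 → p1))=T] refutes=False
  v=01: Γ:[] Δ:[((p0 → p0) → (p0 → p1))=T] refutes=False
  v=10: Γ:[] Δ:[((p0 → p0) → (p0 → p1))=F] refutes=True  ← countermodel

Result: NO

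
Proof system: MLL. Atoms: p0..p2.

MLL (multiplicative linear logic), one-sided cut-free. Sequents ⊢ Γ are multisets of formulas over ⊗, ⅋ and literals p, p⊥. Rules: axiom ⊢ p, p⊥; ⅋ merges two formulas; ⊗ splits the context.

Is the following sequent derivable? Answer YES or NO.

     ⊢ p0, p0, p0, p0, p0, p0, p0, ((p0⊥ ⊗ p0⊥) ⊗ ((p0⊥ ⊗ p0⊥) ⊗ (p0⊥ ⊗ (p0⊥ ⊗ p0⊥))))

Derivation trace:
[⊗]  ⊢ p0, p0, p0, p0, p0, p0, p0, ((p0⊥ ⊗ p0⊥) ⊗ ((p0⊥ ⊗ p0⊥) ⊗ (p0⊥ ⊗ (p0⊥ ⊗ p0⊥))))
  [⊗]  ⊢ p0, p0, (p0⊥ ⊗ p0⊥)
    [Ax]  ⊢ p0, p0⊥
    [Ax]  ⊢ p0, p0⊥
  [⊗]  ⊢ p0, p0, p0, p0, p0, ((p0⊥ ⊗ p0⊥) ⊗ (p0⊥ ⊗ (p0⊥ ⊗ p0⊥)))
    [⊗]  ⊢ p0, p0, (p0⊥ ⊗ p0⊥)
      [Ax]  ⊢ p0, p0⊥
      [Ax]  ⊢ p0, p0⊥
    [⊗]  ⊢ p0, p0, p0, (p0⊥ ⊗ (p0⊥ ⊗ p0⊥))
      [Ax]  ⊢ p0, p0⊥
      [⊗]  ⊢ p0, p0, (p0⊥ ⊗ p0⊥)
        [Ax]  ⊢ p0, p0⊥
        [Ax]  ⊢ p0, p0⊥

Result: YES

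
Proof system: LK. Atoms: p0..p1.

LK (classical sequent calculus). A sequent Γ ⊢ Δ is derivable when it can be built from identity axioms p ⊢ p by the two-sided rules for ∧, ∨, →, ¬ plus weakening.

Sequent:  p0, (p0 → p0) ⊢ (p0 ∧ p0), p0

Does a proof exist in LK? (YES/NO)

Derivation trace:
[→L] p0, (p0 → p0) ⊢ (p0 ∧ p0), p0
  [Ax] p0 ⊢ p0
  [∧R] p0 ⊢ p0, (p0 ∧ p0)
    [WR] p0 ⊢ p0, p0
      [Ax] p0 ⊢ p0
    [WR] p0 ⊢ p0, p0
      [Ax] p0 ⊢ p0

Result: YES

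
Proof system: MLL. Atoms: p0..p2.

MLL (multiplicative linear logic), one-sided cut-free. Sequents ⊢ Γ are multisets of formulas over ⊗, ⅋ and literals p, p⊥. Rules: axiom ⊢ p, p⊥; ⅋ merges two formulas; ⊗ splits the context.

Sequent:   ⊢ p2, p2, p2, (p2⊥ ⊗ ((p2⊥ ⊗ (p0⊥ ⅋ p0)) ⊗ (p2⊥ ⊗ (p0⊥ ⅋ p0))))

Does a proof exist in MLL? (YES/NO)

Derivation trace:
[⊗]  ⊢ p2, p2, p2, (p2⊥ ⊗ ((p2⊥ ⊗ (p0⊥ ⅋ p0)) ⊗ (p2⊥ ⊗ (p0⊥ ⅋ p0))))
  [Ax]  ⊢ p2, p2⊥
  [⊗]  ⊢ p2, p2, ((p2⊥ ⊗ (p0⊥ ⅋ p0)) ⊗ (p2⊥ ⊗ (p0⊥ ⅋ p0)))
    [⊗]  ⊢ p2, (p2⊥ ⊗ (p0⊥ ⅋ p0))
      [Ax]  ⊢ p2, p2⊥
      [⅋]  ⊢ (p0⊥ ⅋ p0)
        [Ax]  ⊢ p0, p0⊥
    [⊗]  ⊢ p2, (p2⊥ ⊗ (p0⊥ ⅋ p0))
      [Ax]  ⊢ p2, p2⊥
      [⅋]  ⊢ (p0⊥ ⅋ p0)
        [Ax]  ⊢ p0, p0⊥

Result: YES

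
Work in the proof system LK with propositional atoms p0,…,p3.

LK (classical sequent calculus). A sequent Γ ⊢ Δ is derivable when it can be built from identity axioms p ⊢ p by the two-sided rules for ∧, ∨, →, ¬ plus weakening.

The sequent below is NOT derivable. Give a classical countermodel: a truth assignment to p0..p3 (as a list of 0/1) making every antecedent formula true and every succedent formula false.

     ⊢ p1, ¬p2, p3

Enumerate valuations to refute Γ ⊢ Δ:
  v=0000: Γ:[] Δ:[p1=F, ¬p2=T, p3=F] refutes=False
  v=0001: Γ:[] Δ:[p1=F, ¬p2=T, p3=T] refutes=False
  v=0010: Γ:[] Δ:[p1=F, ¬p2=F, p3=F] refutes=True  ← countermodel

Result: [0, 0, 1, 0]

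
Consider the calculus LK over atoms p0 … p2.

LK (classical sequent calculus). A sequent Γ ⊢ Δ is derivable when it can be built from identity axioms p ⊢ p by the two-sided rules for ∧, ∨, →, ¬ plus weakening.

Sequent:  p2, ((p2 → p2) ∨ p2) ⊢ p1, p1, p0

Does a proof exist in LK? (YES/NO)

Search for a countermodel by truth-table:
  v=000: Γ:[p2=F, ((p2 → p2) ∨ p2)=T] Δ:[p1=F, p1=F, p0=F] refutes=False
  v=001: Γ:[p2=T, ((p2 → p2) ∨ p2)=T] Δ:[p1=F, p1=F, p0=F] refutes=True  ← countermodel

Result: NO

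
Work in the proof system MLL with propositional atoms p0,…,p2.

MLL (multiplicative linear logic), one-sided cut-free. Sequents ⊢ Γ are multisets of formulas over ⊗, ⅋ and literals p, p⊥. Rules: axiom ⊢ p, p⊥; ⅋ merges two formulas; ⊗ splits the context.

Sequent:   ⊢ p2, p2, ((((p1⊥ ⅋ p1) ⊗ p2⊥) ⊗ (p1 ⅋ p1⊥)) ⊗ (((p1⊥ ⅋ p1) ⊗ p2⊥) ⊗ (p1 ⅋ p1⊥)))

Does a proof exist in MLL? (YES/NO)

Derivation trace:
[⊗]  ⊢ p2, p2, ((((p1⊥ ⅋ p1) ⊗ p2⊥) ⊗ (p1 ⅋ p1⊥)) ⊗ (((p1⊥ ⅋ p1) ⊗ p2⊥) ⊗ (p1 ⅋ p1⊥)))
  [⊗]  ⊢ p2, (((p1⊥ ⅋ p1) ⊗ p2⊥) ⊗ (p1 ⅋ p1⊥))
    [⊗]  ⊢ p2, ((p1⊥ ⅋ p1) ⊗ p2⊥)
      [⅋]  ⊢ (p1⊥ ⅋ p1)
        [Ax]  ⊢ p1, p1⊥
      [Ax]  ⊢ p2, p2⊥
    [⅋]  ⊢ (p1 ⅋ p1⊥)
      [Ax]  ⊢ p1, p1⊥
  [⊗]  ⊢ p2, (((p1⊥ ⅋ p1) ⊗ p2⊥) ⊗ (p1 ⅋ p1⊥))
    [⊗]  ⊢ p2, ((p1⊥ ⅋ p1) ⊗ p2⊥)
      [⅋]  ⊢ (p1⊥ ⅋ p1)
        [Ax]  ⊢ p1, p1⊥
      [Ax]  ⊢ p2, p2⊥
    [⅋]  ⊢ (p1 ⅋ p1⊥)
      [Ax]  ⊢ p1, p1⊥

Result: YES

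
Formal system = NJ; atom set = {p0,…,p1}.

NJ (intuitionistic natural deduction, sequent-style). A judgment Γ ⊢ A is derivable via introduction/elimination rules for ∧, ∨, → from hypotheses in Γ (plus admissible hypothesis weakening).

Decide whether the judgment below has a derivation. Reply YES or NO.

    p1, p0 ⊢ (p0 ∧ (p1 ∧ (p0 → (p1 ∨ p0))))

Derivation (root first):
[∧I] p1, p0 ⊢ (p0 ∧ (p1 ∧ (p0 → (p1 ∨ p0))))
  [Ax] p0 ⊢ p0
  [∧I] p1 ⊢ (p1 ∧ (p0 → (p1 ∨ p0)))
    [Ax] p1 ⊢ p1
    [→I]  ⊢ (p0 → (p1 ∨ p0))
      [∨I₂] p0 ⊢ (p1 ∨ p0)
        [Ax] p0 ⊢ p0

Result: YES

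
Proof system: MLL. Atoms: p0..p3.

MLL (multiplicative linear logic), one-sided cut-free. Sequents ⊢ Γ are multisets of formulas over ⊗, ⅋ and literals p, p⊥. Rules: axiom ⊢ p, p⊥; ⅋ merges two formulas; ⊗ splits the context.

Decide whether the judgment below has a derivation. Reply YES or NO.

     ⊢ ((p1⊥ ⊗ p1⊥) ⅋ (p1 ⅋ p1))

Derivation trace:
[⅋]  ⊢ ((p1⊥ ⊗ p1⊥) ⅋ (p1 ⅋ p1))
  [⅋]  ⊢ (p1⊥ ⊗ p1⊥), (p1 ⅋ p1)
    [⊗]  ⊢ p1, p1, (p1⊥ ⊗ p1⊥)
      [Ax]  ⊢ p1, p1⊥
      [Ax]  ⊢ p1, p1⊥

Result: YES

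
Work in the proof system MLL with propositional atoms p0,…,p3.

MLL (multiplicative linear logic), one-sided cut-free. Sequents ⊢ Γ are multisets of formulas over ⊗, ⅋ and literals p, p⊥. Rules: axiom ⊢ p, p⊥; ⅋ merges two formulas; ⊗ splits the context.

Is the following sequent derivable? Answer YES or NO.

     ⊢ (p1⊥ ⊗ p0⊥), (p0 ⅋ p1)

Derivation (root first):
[⅋]  ⊢ (p1⊥ ⊗ p0⊥), (p0 ⅋ p1)
  [⊗]  ⊢ p1, p0, (p1⊥ ⊗ p0⊥)
    [Ax]  ⊢ p1, p1⊥
    [Ax]  ⊢ p0, p0⊥

Result: YES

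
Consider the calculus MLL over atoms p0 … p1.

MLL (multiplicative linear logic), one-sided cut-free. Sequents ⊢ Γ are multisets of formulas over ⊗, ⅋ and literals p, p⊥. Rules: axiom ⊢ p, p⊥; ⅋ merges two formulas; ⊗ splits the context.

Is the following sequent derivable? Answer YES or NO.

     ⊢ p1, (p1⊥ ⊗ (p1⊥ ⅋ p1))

Proof tree:
[⊗]  ⊢ p1, (p1⊥ ⊗ (p1⊥ ⅋ p1))
  [Ax]  ⊢ p1, p1⊥
  [⅋]  ⊢ (p1⊥ ⅋ p1)
    [Ax]  ⊢ p1, p1⊥

Result: YES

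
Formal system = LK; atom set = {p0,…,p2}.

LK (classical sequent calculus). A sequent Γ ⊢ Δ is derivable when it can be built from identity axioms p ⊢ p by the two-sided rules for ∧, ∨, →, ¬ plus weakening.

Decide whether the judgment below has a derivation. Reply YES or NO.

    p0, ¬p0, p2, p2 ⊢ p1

Derivation (root first):
[WL] p0, ¬p0, p2, p2 ⊢ p1
  [WL] p0, ¬p0, p2 ⊢ p1
    [WR] p0, ¬p0 ⊢ p1
      [¬L] p0, ¬p0 ⊢ 
        [Ax] p0 ⊢ p0

Result: YES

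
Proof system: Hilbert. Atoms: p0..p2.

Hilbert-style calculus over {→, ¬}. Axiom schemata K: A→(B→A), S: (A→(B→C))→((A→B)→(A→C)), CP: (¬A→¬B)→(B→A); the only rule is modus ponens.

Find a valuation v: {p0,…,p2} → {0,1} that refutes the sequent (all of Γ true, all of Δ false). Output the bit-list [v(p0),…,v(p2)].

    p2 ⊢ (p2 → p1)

Enumerate valuations to refute Γ ⊢ Δ:
  v=000: Γ:[p2=F] Δ:[(p2 → p1)=T] refutes=False
  v=001: Γ:[p2=T] Δ:[(p2 → p1)=F] refutes=True  ← countermodel

Result: [0, 0, 1]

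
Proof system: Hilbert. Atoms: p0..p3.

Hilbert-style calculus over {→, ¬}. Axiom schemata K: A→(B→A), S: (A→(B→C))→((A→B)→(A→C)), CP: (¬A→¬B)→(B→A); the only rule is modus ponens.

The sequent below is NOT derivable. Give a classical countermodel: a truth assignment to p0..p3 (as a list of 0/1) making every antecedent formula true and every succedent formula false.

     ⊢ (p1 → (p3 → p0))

Search for a countermodel by truth-table:
  v=0000: Γ:[] Δ:[(p1 → (p3 → p0))=T] refutes=False
  v=0001: Γ:[] Δ:[(p1 → (p3 → p0))=T] refutes=False
  v=0010: Γ:[] Δ:[(p1 → (p3 → p0))=T] refutes=False
  v=0011: Γ:[] Δ:[(p1 → (p3 → p0))=T] refutes=False
  v=0100: Γ:[] Δ:[(p1 → (p3 → p0))=T] refutes=False
  v=0101: Γ:[] Δ:[(p1 → (p3 → p0))=F] refutes=True  ← countermodel

Result: [0, 1, 0, 1]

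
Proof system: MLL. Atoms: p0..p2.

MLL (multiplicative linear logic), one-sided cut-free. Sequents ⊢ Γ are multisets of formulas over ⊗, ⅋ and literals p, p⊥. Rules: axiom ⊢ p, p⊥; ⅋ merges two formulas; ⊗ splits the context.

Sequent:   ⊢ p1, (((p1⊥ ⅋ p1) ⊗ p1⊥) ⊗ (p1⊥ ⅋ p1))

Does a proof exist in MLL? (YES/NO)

Derivation trace:
[⊗]  ⊢ p1, (((p1⊥ ⅋ p1) ⊗ p1⊥) ⊗ (p1⊥ ⅋ p1))
  [⊗]  ⊢ p1, ((p1⊥ ⅋ p1) ⊗ p1⊥)
    [⅋]  ⊢ (p1⊥ ⅋ p1)
      [Ax]  ⊢ p1, p1⊥
    [Ax]  ⊢ p1, p1⊥
  [⅋]  ⊢ (p1⊥ ⅋ p1)
    [Ax]  ⊢ p1, p1⊥

Result: YES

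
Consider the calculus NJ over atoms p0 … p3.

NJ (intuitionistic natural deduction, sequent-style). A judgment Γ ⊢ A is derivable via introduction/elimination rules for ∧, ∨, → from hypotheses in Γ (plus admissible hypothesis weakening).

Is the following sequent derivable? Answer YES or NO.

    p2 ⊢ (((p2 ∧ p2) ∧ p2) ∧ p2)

Derivation (root first):
[∧I] p2 ⊢ (((p2 ∧ p2) ∧ p2) ∧ p2)
  [∧I] p2 ⊢ ((p2 ∧ p2) ∧ p2)
    [∧I] p2 ⊢ (p2 ∧ p2)
      [Ax] p2 ⊢ p2
      [Ax] p2 ⊢ p2
    [Ax] p2 ⊢ p2
  [Ax] p2 ⊢ p2

Result: YES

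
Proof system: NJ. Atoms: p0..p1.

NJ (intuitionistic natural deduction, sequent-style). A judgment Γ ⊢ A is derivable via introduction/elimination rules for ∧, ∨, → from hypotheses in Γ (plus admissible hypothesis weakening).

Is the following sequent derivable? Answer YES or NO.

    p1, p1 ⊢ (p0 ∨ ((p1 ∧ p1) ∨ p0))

Derivation (root first):
[∨I₂] p1, p1 ⊢ (p0 ∨ ((p1 ∧ p1) ∨ p0))
  [Wk] p1, p1 ⊢ ((p1 ∧ p1) ∨ p0)
    [∨I₁] p1 ⊢ ((p1 ∧ p1) ∨ p0)
      [∧I] p1 ⊢ (p1 ∧ p1)
        [Ax] p1 ⊢ p1
        [Ax] p1 ⊢ p1

Result: YES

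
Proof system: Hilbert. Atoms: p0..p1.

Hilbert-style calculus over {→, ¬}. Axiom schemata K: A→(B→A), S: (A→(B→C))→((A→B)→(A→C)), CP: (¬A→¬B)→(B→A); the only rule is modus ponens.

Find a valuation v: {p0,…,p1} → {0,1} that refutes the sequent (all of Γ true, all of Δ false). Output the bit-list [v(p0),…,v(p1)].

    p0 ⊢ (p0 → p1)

Search for a countermodel by truth-table:
  v=00: Γ:[p0=F] Δ:[(p0 → p1)=T] refutes=False
  v=01: Γ:[p0=F] Δ:[(p0 → p1)=T] refutes=False
  v=10: Γ:[p0=T] Δ:[(p0 → p1)=F] refutes=True  ← countermodel

Result: [1, 0]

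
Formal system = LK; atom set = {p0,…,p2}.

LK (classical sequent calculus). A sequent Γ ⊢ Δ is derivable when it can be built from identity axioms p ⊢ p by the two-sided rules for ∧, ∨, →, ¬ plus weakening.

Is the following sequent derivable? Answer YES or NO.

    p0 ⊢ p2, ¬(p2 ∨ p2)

Proof tree:
[WL] p0 ⊢ p2, ¬(p2 ∨ p2)
  [¬R]  ⊢ p2, ¬(p2 ∨ p2)
    [∨L] (p2 ∨ p2) ⊢ p2
      [Ax] p2 ⊢ p2
      [Ax] p2 ⊢ p2

Result: YES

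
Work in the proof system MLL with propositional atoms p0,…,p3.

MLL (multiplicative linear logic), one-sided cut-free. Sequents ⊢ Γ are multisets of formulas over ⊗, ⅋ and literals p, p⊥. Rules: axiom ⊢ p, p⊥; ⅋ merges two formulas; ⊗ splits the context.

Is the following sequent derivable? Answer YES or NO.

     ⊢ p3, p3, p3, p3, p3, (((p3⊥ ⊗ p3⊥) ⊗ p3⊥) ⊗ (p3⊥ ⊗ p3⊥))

Proof tree:
[⊗]  ⊢ p3, p3, p3, p3, p3, (((p3⊥ ⊗ p3⊥) ⊗ p3⊥) ⊗ (p3⊥ ⊗ p3⊥))
  [⊗]  ⊢ p3, p3, p3, ((p3⊥ ⊗ p3⊥) ⊗ p3⊥)
    [⊗]  ⊢ p3, p3, (p3⊥ ⊗ p3⊥)
      [Ax]  ⊢ p3, p3⊥
      [Ax]  ⊢ p3, p3⊥
    [Ax]  ⊢ p3, p3⊥
  [⊗]  ⊢ p3, p3, (p3⊥ ⊗ p3⊥)
    [Ax]  ⊢ p3, p3⊥
    [Ax]  ⊢ p3, p3⊥

Result: YES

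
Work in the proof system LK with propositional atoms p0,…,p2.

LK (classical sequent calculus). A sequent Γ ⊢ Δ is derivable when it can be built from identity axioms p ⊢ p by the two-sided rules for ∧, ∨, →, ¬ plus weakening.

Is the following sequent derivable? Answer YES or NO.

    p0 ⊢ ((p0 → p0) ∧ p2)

Search for a countermodel by truth-table:
  v=000: Γ:[p0=F] Δ:[((p0 → p0) ∧ p2)=F] refutes=False
  v=001: Γ:[p0=F] Δ:[((p0 → p0) ∧ p2)=T] refutes=False
  v=010: Γ:[p0=F] Δ:[((p0 → p0) ∧ p2)=F] refutes=False
  v=011: Γ:[p0=F] Δ:[((p0 → p0) ∧ p2)=T] refutes=False
  v=100: Γ:[p0=T] Δ:[((p0 → p0) ∧ p2)=F] refutes=True  ← countermodel

Result: NO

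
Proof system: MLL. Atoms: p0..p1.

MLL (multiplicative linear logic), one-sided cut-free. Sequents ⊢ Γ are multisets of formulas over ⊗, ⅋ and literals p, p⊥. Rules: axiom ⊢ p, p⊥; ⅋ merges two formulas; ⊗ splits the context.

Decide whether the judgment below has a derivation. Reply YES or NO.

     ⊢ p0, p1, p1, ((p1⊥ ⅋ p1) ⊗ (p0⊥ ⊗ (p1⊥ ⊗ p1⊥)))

Derivation trace:
[⊗]  ⊢ p0, p1, p1, ((p1⊥ ⅋ p1) ⊗ (p0⊥ ⊗ (p1⊥ ⊗ p1⊥)))
  [⅋]  ⊢ (p1⊥ ⅋ p1)
    [Ax]  ⊢ p1, p1⊥
  [⊗]  ⊢ p0, p1, p1, (p0⊥ ⊗ (p1⊥ ⊗ p1⊥))
    [Ax]  ⊢ p0, p0⊥
    [⊗]  ⊢ p1, p1, (p1⊥ ⊗ p1⊥)
      [Ax]  ⊢ p1, p1⊥
      [Ax]  ⊢ p1, p1⊥

Result: YES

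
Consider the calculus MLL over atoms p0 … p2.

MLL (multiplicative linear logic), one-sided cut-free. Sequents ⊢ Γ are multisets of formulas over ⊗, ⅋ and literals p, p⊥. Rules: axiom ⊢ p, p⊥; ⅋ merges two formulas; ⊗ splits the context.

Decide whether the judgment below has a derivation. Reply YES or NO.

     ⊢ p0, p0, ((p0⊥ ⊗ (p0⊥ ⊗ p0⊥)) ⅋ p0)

Proof tree:
[⅋]  ⊢ p0, p0, ((p0⊥ ⊗ (p0⊥ ⊗ p0⊥)) ⅋ p0)
  [⊗]  ⊢ p0, p0, p0, (p0⊥ ⊗ (p0⊥ ⊗ p0⊥))
    [Ax]  ⊢ p0, p0⊥
    [⊗]  ⊢ p0, p0, (p0⊥ ⊗ p0⊥)
      [Ax]  ⊢ p0, p0⊥
      [Ax]  ⊢ p0, p0⊥

Result: YES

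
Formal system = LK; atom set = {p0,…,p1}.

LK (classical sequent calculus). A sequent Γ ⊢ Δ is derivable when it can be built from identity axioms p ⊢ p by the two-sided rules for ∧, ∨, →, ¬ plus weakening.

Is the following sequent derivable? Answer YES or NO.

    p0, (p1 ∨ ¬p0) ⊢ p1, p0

Proof tree:
[∨L] p0, (p1 ∨ ¬p0) ⊢ p1, p0
  [WR] p1 ⊢ p1, p0
    [Ax] p1 ⊢ p1
  [¬L] p0, ¬p0 ⊢ p0
    [WR] p0 ⊢ p0, p0
      [Ax] p0 ⊢ p0

Result: YES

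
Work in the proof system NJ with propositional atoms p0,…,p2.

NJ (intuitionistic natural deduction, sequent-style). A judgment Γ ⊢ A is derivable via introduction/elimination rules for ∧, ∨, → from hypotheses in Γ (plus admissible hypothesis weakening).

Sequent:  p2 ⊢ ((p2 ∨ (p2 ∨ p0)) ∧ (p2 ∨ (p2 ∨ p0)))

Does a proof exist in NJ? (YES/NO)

Derivation (root first):
[∧I] p2 ⊢ ((p2 ∨ (p2 ∨ p0)) ∧ (p2 ∨ (p2 ∨ p0)))
  [∨I₂] p2 ⊢ (p2 ∨ (p2 ∨ p0))
    [∨I₁] p2 ⊢ (p2 ∨ p0)
      [Ax] p2 ⊢ p2
  [∨I₂] p2 ⊢ (p2 ∨ (p2 ∨ p0))
    [∨I₁] p2 ⊢ (p2 ∨ p0)
      [Ax] p2 ⊢ p2

Result: YES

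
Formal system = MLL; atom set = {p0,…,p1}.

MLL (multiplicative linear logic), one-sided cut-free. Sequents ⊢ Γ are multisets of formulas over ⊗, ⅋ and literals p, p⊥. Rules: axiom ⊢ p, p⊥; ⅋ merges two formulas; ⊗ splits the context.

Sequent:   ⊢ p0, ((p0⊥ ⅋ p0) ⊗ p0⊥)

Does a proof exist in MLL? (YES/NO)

Derivation (root first):
[⊗]  ⊢ p0, ((p0⊥ ⅋ p0) ⊗ p0⊥)
  [⅋]  ⊢ (p0⊥ ⅋ p0)
    [Ax]  ⊢ p0, p0⊥
  [Ax]  ⊢ p0, p0⊥

Result: YES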